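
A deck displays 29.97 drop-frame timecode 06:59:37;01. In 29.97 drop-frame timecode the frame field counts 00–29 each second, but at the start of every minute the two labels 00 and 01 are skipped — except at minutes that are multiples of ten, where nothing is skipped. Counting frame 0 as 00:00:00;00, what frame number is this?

754555

As if non-drop at 30 labels/s: (6 × 3600 + 59 × 60 + 37) × 30 + 1 = 755311.
Minute boundaries passed: 419; those not divisible by 10: 419 − 41 = 378; dropped labels = 2 × 378 = 756.
Actual frame index = 755311 − 756 = 754555.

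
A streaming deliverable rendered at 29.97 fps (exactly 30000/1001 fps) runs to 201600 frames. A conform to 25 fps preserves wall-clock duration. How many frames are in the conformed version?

Target frames = source frames × (target rate / source rate) = 201600 × (25)/(30000/1001) = 201600 × 1001/1200 = 168168.

168168 frames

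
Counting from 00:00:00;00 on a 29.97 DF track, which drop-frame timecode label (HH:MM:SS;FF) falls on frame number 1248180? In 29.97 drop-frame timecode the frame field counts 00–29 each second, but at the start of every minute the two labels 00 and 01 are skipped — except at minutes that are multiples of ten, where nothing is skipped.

11:34:07;20

Each 10-minute DF block holds 10 × 60 × 30 − 9 × 2 = 17982 frames. 1248180 ÷ 17982 → 69 full blocks, remainder 7422.
Within the partial block the first minute is 1800 frames and each further minute 1798, so 4 further minute boundaries passed. Total skipped labels = 18 × 69 + 2 × 4 = 1250.
Non-drop label index = 1248180 + 1250 = 1249430; at 30 labels/s that is 11:34:07:20, i.e. DF 11:34:07;20.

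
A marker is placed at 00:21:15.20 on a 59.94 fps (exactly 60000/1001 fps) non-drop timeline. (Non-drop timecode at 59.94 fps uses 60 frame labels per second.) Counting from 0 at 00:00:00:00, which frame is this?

Total seconds to the label: (0 × 3600 + 21 × 60 + 15) = 1275.
Frame index = 1275 × 60 + 20 = 76520.

76520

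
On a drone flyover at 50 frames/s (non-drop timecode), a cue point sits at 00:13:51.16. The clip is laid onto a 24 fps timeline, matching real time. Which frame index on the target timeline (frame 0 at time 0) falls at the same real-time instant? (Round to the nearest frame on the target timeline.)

Source frame index: (0×3600 + 13×60 + 51) × 50 + 16 = 41566.
Real time: 41566 / (50) = 20783/25 s.
Target frame: (20783/25) × (24) = 498792/25 ≈ 19951.680 → 19952.

frame 19952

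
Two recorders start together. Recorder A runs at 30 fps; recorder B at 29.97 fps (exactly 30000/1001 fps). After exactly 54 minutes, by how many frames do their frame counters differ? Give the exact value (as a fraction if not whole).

54 min = 3240 s.
A emits 30 × 3240 = 97200 frames; B emits 30000/1001 × 3240 = 97200000/1001.
Difference = 97200/1001 frames (≈ 97.1029); B is behind A.

97200/1001 frames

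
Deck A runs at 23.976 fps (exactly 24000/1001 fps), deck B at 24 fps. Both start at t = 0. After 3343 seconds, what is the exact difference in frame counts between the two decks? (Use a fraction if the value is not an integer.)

A emits 24000/1001 × 3343 = 80232000/1001 frames; B emits 24 × 3343 = 80232.
Difference = 80232/1001 frames (≈ 80.1518); B is ahead of A.

80232/1001 frames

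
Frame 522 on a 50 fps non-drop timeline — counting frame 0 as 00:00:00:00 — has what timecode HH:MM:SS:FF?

00:00:10:22

522 ÷ 50 = 10 full seconds, remainder 22 frames.
10 s = 0 h 0 min 10 s.
Timecode: 00:00:10:22.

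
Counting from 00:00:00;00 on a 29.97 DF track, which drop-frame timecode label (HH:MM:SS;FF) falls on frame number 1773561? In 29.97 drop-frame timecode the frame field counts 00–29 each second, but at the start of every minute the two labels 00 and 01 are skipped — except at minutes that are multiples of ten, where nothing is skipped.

16:26:17;27

Each 10-minute DF block holds 10 × 60 × 30 − 9 × 2 = 17982 frames. 1773561 ÷ 17982 → 98 full blocks, remainder 11325.
Within the partial block the first minute is 1800 frames and each further minute 1798, so 6 further minute boundaries passed. Total skipped labels = 18 × 98 + 2 × 6 = 1776.
Non-drop label index = 1773561 + 1776 = 1775337; at 30 labels/s that is 16:26:17:27, i.e. DF 16:26:17;27.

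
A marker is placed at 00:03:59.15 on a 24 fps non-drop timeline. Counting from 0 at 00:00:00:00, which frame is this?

Total seconds to the label: (0 × 3600 + 3 × 60 + 59) = 239.
Frame index = 239 × 24 + 15 = 5751.

frame 5751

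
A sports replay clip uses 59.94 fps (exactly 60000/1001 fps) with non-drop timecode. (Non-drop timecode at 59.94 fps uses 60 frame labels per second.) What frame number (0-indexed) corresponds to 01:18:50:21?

Total seconds to the label: (1 × 3600 + 18 × 60 + 50) = 4730.
Frame index = 4730 × 60 + 21 = 283821.

283821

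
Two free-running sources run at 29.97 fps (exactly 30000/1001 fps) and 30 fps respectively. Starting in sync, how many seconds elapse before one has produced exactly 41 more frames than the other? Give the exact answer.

The gap grows by |30 − 30000/1001| = 30/1001 frames per second.
Time for a 41-frame gap: 41 ÷ (30/1001) = 41041/30 s.

41041/30 seconds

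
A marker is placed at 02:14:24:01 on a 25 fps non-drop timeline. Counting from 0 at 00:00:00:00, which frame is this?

201601

Total seconds to the label: (2 × 3600 + 14 × 60 + 24) = 8064.
Frame index = 8064 × 25 + 1 = 201601.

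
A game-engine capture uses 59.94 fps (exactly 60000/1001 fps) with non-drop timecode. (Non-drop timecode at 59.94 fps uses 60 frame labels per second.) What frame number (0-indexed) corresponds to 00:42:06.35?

Total seconds to the label: (0 × 3600 + 42 × 60 + 6) = 2526.
Frame index = 2526 × 60 + 35 = 151595.

frame 151595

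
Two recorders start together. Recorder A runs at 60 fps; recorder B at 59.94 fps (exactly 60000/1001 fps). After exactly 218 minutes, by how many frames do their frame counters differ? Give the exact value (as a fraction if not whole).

218 min = 13080 s.
A emits 60 × 13080 = 784800 frames; B emits 60000/1001 × 13080 = 784800000/1001.
Difference = 784800/1001 frames (≈ 784.0160); B is behind A.

784800/1001 frames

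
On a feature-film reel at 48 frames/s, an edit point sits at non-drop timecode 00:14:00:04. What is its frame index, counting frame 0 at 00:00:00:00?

40324

Total seconds to the label: (0 × 3600 + 14 × 60 + 0) = 840.
Frame index = 840 × 48 + 4 = 40324.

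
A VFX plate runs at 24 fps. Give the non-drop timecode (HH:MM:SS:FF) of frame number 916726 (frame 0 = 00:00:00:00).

916726 ÷ 24 = 38196 full seconds, remainder 22 frames.
38196 s = 10 h 36 min 36 s.
Timecode: 10:36:36:22.

10:36:36:22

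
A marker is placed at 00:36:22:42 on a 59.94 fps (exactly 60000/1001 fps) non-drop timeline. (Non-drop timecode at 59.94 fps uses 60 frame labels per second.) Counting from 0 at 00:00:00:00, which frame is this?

Total seconds to the label: (0 × 3600 + 36 × 60 + 22) = 2182.
Frame index = 2182 × 60 + 42 = 130962.

frame 130962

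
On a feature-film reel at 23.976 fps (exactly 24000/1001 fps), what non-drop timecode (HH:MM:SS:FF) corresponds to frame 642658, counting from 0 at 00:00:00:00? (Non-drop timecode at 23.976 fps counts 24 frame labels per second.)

07:26:17:10

642658 ÷ 24 = 26777 full seconds, remainder 10 frames.
26777 s = 7 h 26 min 17 s.
Timecode: 07:26:17:10.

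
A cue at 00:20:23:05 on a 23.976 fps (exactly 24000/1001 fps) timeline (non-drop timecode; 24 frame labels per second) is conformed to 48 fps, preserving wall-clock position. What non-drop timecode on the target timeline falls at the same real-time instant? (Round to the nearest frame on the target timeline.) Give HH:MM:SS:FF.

00:20:24:21

Source frame index: (0×3600 + 20×60 + 23) × 24 + 5 = 29357.
Real time: 29357 / (24000/1001) = 29386357/24000 s.
Target frame: (29386357/24000) × (48) = 29386357/500 ≈ 58772.714 → 58773.
At 48 labels/s: frame 58773 → 00:20:24:21.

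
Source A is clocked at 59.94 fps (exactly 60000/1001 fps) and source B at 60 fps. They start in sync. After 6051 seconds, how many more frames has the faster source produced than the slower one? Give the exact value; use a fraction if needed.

A emits 60000/1001 × 6051 = 363060000/1001 frames; B emits 60 × 6051 = 363060.
Difference = 363060/1001 frames (≈ 362.6973); B is ahead of A.

363060/1001 frames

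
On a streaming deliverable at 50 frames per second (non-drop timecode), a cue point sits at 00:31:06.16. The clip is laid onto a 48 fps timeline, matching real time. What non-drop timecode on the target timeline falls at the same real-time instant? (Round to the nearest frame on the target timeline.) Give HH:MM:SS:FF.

00:31:06:15

Source frame index: (0×3600 + 31×60 + 6) × 50 + 16 = 93316.
Real time: 93316 / (50) = 46658/25 s.
Target frame: (46658/25) × (48) = 2239584/25 ≈ 89583.360 → 89583.
At 48 labels/s: frame 89583 → 00:31:06:15.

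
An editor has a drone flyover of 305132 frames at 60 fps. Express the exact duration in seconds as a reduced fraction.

76283/15 seconds

Running time = 305132 ÷ (60) = 305132 × 1/60 = 76283/15 s.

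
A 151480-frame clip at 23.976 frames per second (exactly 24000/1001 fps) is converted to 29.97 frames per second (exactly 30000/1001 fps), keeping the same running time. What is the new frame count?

Frames at target rate = 151480 × (30000/1001) / (24000/1001) = 189350.

189350 frames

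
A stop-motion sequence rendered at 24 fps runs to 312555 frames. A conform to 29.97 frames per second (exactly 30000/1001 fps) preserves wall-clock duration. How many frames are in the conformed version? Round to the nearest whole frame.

Frames at target rate = 312555 × (30000/1001) / (24) = 390693750/1001 ≈ 390303.447.
Nearest whole frame: 390303.

390303 frames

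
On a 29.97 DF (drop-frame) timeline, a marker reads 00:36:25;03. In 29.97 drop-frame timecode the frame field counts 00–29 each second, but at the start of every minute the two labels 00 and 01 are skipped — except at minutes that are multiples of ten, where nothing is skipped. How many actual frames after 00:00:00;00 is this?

As if non-drop at 30 labels/s: (0 × 3600 + 36 × 60 + 25) × 30 + 3 = 65553.
Minute boundaries passed: 36; those not divisible by 10: 36 − 3 = 33; dropped labels = 2 × 33 = 66.
Actual frame index = 65553 − 66 = 65487.

65487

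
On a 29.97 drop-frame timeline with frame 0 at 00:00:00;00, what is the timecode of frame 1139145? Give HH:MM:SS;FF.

Each 10-minute DF block holds 10 × 60 × 30 − 9 × 2 = 17982 frames. 1139145 ÷ 17982 → 63 full blocks, remainder 6279.
Within the partial block the first minute is 1800 frames and each further minute 1798, so 3 further minute boundaries passed. Total skipped labels = 18 × 63 + 2 × 3 = 1140.
Non-drop label index = 1139145 + 1140 = 1140285; at 30 labels/s that is 10:33:29:15, i.e. DF 10:33:29;15.

10:33:29;15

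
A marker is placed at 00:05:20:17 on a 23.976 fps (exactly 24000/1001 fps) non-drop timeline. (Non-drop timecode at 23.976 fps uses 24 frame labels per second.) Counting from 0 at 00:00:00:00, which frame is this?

Total seconds to the label: (0 × 3600 + 5 × 60 + 20) = 320.
Frame index = 320 × 24 + 17 = 7697.

7697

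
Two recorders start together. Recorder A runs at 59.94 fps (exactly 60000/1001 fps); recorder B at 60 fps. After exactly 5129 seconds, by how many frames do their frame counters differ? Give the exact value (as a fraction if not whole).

307740/1001 frames

A emits 60000/1001 × 5129 = 307740000/1001 frames; B emits 60 × 5129 = 307740.
Difference = 307740/1001 frames (≈ 307.4326); B is ahead of A.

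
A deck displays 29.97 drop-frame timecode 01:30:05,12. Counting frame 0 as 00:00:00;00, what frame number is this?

162000

Complete 10-minute blocks: 9, each 17982 frames → 161838.
Remaining 0 whole minutes in the current block: 0 frames.
Within the current minute: 5 × 30 + 12 = 162. Total = 161838 + 0 + 162 = 162000.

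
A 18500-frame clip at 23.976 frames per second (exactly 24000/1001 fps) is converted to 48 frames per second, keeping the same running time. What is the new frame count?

Target frames = source frames × (target rate / source rate) = 18500 × (48)/(24000/1001) = 18500 × 1001/500 = 37037.

37037 frames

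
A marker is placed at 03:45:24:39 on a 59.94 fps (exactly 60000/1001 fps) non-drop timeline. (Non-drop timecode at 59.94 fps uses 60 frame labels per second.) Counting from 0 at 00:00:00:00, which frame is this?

811479

Total seconds to the label: (3 × 3600 + 45 × 60 + 24) = 13524.
Frame index = 13524 × 60 + 39 = 811479.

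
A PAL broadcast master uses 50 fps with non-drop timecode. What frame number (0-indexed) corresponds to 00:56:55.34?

frame 170784

Total seconds to the label: (0 × 3600 + 56 × 60 + 55) = 3415.
Frame index = 3415 × 50 + 34 = 170784.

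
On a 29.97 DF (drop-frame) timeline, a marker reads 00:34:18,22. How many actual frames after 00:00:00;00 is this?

As if non-drop at 30 labels/s: (0 × 3600 + 34 × 60 + 18) × 30 + 22 = 61762.
Minute boundaries passed: 34; those not divisible by 10: 34 − 3 = 31; dropped labels = 2 × 31 = 62.
Actual frame index = 61762 − 62 = 61700.

61700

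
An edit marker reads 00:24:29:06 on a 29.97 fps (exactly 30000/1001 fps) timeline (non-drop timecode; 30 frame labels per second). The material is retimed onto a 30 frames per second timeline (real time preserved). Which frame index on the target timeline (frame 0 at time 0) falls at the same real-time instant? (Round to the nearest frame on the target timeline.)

Source frame index: (0×3600 + 24×60 + 29) × 30 + 6 = 44076.
Real time: 44076 / (30000/1001) = 3676673/2500 s.
Target frame: (3676673/2500) × (30) = 11030019/250 ≈ 44120.076 → 44120.

frame 44120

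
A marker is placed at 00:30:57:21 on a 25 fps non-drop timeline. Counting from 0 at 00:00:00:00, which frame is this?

Total seconds to the label: (0 × 3600 + 30 × 60 + 57) = 1857.
Frame index = 1857 × 25 + 21 = 46446.

46446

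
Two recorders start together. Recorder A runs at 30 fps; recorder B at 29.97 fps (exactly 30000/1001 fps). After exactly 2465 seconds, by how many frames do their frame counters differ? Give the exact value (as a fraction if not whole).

A emits 30 × 2465 = 73950 frames; B emits 30000/1001 × 2465 = 73950000/1001.
Difference = 73950/1001 frames (≈ 73.8761); B is behind A.

73950/1001 frames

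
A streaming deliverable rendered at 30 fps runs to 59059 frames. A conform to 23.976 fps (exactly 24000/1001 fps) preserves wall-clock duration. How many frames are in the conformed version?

47200 frames

Target frames = source frames × (target rate / source rate) = 59059 × (24000/1001)/(30) = 59059 × 800/1001 = 47200.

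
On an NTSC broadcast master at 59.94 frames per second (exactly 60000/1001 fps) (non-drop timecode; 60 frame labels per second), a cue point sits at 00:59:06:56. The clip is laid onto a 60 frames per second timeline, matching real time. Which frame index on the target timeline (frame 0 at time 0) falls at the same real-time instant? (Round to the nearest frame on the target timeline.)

Source frame index: (0×3600 + 59×60 + 6) × 60 + 56 = 212816.
Real time: 212816 / (60000/1001) = 13314301/3750 s.
Target frame: (13314301/3750) × (60) = 26628602/125 ≈ 213028.816 → 213029.

frame 213029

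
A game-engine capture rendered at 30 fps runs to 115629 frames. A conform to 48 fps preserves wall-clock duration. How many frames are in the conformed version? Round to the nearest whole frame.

185006 frames

Frames at target rate = 115629 × (48) / (30) = 925032/5 ≈ 185006.400.
Nearest whole frame: 185006.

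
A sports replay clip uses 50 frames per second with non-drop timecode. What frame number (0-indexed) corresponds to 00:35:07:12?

Total seconds to the label: (0 × 3600 + 35 × 60 + 7) = 2107.
Frame index = 2107 × 50 + 12 = 105362.

frame 105362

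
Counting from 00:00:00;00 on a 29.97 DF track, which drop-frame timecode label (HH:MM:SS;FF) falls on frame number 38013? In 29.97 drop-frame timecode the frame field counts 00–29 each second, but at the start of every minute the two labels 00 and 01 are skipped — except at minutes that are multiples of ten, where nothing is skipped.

Ten DF minutes hold 17982 frames, so frame 38013 lies in block 2 (frames 35964–53945) with 2049 frames into that block.
The block's first minute is 1800 frames and the rest 1798 each; 2049 frames reaches minute 1, so 2 × 18 + 1 × 2 = 38 labels have been skipped so far.
Adding those back, label number 38013 + 38 = 38051 at 30 labels/s is 1268 s + 11 f = 0 h 21 min 8 s frame 11, i.e. 00:21:08;11.

00:21:08;11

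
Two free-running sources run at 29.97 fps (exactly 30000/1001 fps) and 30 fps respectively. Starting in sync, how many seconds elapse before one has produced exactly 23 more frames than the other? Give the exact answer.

The gap grows by |30 − 30000/1001| = 30/1001 frames per second.
Time for a 23-frame gap: 23 ÷ (30/1001) = 23023/30 s.

23023/30 seconds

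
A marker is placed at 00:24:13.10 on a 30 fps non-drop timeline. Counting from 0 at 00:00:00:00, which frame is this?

Total seconds to the label: (0 × 3600 + 24 × 60 + 13) = 1453.
Frame index = 1453 × 30 + 10 = 43600.

43600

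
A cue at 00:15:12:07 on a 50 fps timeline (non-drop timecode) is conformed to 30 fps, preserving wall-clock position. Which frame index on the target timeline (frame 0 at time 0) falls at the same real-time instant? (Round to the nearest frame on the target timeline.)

frame 27364

Source frame index: (0×3600 + 15×60 + 12) × 50 + 7 = 45607.
Real time: 45607 / (50) = 45607/50 s.
Target frame: (45607/50) × (30) = 136821/5 ≈ 27364.200 → 27364.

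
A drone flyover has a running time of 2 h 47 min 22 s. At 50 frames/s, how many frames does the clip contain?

502100 frames

2 h 47 min 22 s = 10042 s.
Frames = 10042 × 50 = 502100.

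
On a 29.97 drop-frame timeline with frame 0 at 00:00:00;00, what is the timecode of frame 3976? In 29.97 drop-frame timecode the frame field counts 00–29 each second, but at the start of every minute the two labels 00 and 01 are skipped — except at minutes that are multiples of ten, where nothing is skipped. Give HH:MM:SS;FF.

00:02:12;20

Each 10-minute DF block holds 10 × 60 × 30 − 9 × 2 = 17982 frames. 3976 ÷ 17982 → 0 full blocks, remainder 3976.
Within the partial block the first minute is 1800 frames and each further minute 1798, so 2 further minute boundaries passed. Total skipped labels = 18 × 0 + 2 × 2 = 4.
Non-drop label index = 3976 + 4 = 3980; at 30 labels/s that is 00:02:12:20, i.e. DF 00:02:12;20.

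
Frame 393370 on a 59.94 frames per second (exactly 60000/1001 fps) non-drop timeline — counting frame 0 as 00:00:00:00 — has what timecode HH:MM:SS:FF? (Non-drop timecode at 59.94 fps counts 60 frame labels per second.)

01:49:16:10

393370 ÷ 60 = 6556 full seconds, remainder 10 frames.
6556 s = 1 h 49 min 16 s.
Timecode: 01:49:16:10.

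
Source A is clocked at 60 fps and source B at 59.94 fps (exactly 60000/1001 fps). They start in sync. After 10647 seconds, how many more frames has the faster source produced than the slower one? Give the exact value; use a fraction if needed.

A emits 60 × 10647 = 638820 frames; B emits 60000/1001 × 10647 = 7020000/11.
Difference = 7020/11 frames (≈ 638.1818); B is behind A.

7020/11 frames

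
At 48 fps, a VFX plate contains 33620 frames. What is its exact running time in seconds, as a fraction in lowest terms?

8405/12 seconds

Running time = 33620 ÷ (48) = 33620 × 1/48 = 8405/12 s.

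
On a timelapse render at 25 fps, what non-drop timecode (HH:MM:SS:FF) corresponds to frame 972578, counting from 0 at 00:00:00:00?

972578 ÷ 25 = 38903 full seconds, remainder 3 frames.
38903 s = 10 h 48 min 23 s.
Timecode: 10:48:23:03.

10:48:23:03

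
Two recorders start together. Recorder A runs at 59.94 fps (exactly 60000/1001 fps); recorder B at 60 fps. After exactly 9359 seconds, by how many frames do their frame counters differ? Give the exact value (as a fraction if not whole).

A emits 60000/1001 × 9359 = 80220000/143 frames; B emits 60 × 9359 = 561540.
Difference = 80220/143 frames (≈ 560.9790); B is ahead of A.

80220/143 frames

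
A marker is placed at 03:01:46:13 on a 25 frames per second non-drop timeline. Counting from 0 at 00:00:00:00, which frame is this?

Total seconds to the label: (3 × 3600 + 1 × 60 + 46) = 10906.
Frame index = 10906 × 25 + 13 = 272663.

272663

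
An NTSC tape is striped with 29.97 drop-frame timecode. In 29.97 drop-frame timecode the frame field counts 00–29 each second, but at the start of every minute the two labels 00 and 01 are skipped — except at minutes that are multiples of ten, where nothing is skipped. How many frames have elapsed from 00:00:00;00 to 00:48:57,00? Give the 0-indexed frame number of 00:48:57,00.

Complete 10-minute blocks: 4, each 17982 frames → 71928.
Remaining 8 whole minutes in the current block: 1800 + 7 × 1798 = 14386 frames.
Within the current minute: 57 × 30 + 0 − 2 = 1708 (labels ;00/;01 skipped at this minute). Total = 71928 + 14386 + 1708 = 88022.

88022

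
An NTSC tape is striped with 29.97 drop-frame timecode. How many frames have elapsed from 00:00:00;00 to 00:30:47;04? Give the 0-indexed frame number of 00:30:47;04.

55360

Complete 10-minute blocks: 3, each 17982 frames → 53946.
Remaining 0 whole minutes in the current block: 0 frames.
Within the current minute: 47 × 30 + 4 = 1414. Total = 53946 + 0 + 1414 = 55360.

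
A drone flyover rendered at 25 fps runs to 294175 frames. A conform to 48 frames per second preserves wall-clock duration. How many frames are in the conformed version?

564816 frames

Target frames = source frames × (target rate / source rate) = 294175 × (48)/(25) = 294175 × 48/25 = 564816.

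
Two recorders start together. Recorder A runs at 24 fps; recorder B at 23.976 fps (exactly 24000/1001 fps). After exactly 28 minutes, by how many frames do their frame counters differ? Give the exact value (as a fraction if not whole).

5760/143 frames

28 min = 1680 s.
A emits 24 × 1680 = 40320 frames; B emits 24000/1001 × 1680 = 5760000/143.
Difference = 5760/143 frames (≈ 40.2797); B is behind A.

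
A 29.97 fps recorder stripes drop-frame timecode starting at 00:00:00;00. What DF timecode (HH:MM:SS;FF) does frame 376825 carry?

03:29:33;13

Ten DF minutes hold 17982 frames, so frame 376825 lies in block 20 (frames 359640–377621) with 17185 frames into that block.
The block's first minute is 1800 frames and the rest 1798 each; 17185 frames reaches minute 9, so 20 × 18 + 9 × 2 = 378 labels have been skipped so far.
Adding those back, label number 376825 + 378 = 377203 at 30 labels/s is 12573 s + 13 f = 3 h 29 min 33 s frame 13, i.e. 03:29:33;13.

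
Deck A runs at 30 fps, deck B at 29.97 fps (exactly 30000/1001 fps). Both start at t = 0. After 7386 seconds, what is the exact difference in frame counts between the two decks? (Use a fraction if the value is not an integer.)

221580/1001 frames

A emits 30 × 7386 = 221580 frames; B emits 30000/1001 × 7386 = 221580000/1001.
Difference = 221580/1001 frames (≈ 221.3586); B is behind A.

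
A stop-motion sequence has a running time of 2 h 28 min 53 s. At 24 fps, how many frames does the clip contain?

2 h 28 min 53 s = 8933 s.
Frames = 8933 × 24 = 214392.

214392 frames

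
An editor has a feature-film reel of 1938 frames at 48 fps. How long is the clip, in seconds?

Running time = 1938 / (48) = 40.375 s.

40.375 seconds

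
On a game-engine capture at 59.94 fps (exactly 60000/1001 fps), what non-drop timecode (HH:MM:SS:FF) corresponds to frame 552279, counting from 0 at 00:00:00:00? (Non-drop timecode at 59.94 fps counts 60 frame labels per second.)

552279 ÷ 60 = 9204 full seconds, remainder 39 frames.
9204 s = 2 h 33 min 24 s.
Timecode: 02:33:24:39.

02:33:24:39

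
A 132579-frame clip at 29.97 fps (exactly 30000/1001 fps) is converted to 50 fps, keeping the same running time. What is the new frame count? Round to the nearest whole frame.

221186 frames

Frames at target rate = 132579 × (50) / (30000/1001) = 44237193/200 ≈ 221185.965.
Nearest whole frame: 221186.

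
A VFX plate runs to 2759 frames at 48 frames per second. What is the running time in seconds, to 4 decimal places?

57.4792 seconds

Running time = 2759 × 1/48 = 2759/48 s ≈ 57.4792 s.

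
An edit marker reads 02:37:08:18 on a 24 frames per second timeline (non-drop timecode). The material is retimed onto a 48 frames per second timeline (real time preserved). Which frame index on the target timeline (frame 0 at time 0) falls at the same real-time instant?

frame 452580

Source frame index: (2×3600 + 37×60 + 8) × 24 + 18 = 226290.
Real time: 226290 / (24) = 37715/4 s.
Target frame: (37715/4) × (48) = 452580.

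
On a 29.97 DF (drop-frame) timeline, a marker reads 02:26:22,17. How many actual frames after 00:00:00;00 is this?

263213

As if non-drop at 30 labels/s: (2 × 3600 + 26 × 60 + 22) × 30 + 17 = 263477.
Minute boundaries passed: 146; those not divisible by 10: 146 − 14 = 132; dropped labels = 2 × 132 = 264.
Actual frame index = 263477 − 264 = 263213.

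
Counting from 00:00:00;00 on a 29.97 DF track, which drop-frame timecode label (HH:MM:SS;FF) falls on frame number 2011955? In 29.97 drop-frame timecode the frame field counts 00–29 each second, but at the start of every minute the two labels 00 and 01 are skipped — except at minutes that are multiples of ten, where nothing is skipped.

Ten DF minutes hold 17982 frames, so frame 2011955 lies in block 111 (frames 1996002–2013983) with 15953 frames into that block.
The block's first minute is 1800 frames and the rest 1798 each; 15953 frames reaches minute 8, so 111 × 18 + 8 × 2 = 2014 labels have been skipped so far.
Adding those back, label number 2011955 + 2014 = 2013969 at 30 labels/s is 67132 s + 9 f = 18 h 38 min 52 s frame 9, i.e. 18:38:52;09.

18:38:52;09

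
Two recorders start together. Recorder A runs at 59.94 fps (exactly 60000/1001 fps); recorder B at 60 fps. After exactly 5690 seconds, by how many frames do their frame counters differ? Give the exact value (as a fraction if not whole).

341400/1001 frames

A emits 60000/1001 × 5690 = 341400000/1001 frames; B emits 60 × 5690 = 341400.
Difference = 341400/1001 frames (≈ 341.0589); B is ahead of A.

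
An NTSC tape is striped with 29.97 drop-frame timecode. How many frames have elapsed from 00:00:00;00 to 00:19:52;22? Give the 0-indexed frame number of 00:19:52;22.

As if non-drop at 30 labels/s: (0 × 3600 + 19 × 60 + 52) × 30 + 22 = 35782.
Minute boundaries passed: 19; those not divisible by 10: 19 − 1 = 18; dropped labels = 2 × 18 = 36.
Actual frame index = 35782 − 36 = 35746.

35746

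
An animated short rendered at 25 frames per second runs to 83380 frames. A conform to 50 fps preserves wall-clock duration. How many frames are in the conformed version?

Frames at target rate = 83380 × (50) / (25) = 166760.

166760 frames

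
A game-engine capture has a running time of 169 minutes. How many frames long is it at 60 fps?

169 min = 10140 s.
Frames = 10140 × 60 = 608400.

608400 frames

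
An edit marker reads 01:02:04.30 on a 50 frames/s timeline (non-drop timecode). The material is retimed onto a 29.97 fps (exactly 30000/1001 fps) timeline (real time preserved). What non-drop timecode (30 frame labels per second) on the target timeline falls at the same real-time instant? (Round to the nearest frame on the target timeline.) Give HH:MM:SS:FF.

01:02:00:26

Source frame index: (1×3600 + 2×60 + 4) × 50 + 30 = 186230.
Real time: 186230 / (50) = 18623/5 s.
Target frame: (18623/5) × (30000/1001) = 10158000/91 ≈ 111626.374 → 111626.
At 30 labels/s: frame 111626 → 01:02:00:26.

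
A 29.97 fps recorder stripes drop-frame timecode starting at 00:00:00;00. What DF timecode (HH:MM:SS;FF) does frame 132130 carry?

01:13:28;22

Ten DF minutes hold 17982 frames, so frame 132130 lies in block 7 (frames 125874–143855) with 6256 frames into that block.
The block's first minute is 1800 frames and the rest 1798 each; 6256 frames reaches minute 3, so 7 × 18 + 3 × 2 = 132 labels have been skipped so far.
Adding those back, label number 132130 + 132 = 132262 at 30 labels/s is 4408 s + 22 f = 1 h 13 min 28 s frame 22, i.e. 01:13:28;22.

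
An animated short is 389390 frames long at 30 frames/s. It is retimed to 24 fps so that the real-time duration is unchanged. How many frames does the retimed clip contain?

311512 frames

Frames at target rate = 389390 × (24) / (30) = 311512.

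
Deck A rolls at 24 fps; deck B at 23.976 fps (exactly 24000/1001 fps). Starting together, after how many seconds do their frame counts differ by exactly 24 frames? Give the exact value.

1001 seconds

The gap grows by |24000/1001 − 24| = 24/1001 frames per second.
Time for a 24-frame gap: 24 ÷ (24/1001) = 1001 s.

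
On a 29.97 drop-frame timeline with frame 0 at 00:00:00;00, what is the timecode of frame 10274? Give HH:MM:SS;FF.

Ten DF minutes hold 17982 frames, so frame 10274 lies in block 0 (frames 0–17981) with 10274 frames into that block.
The block's first minute is 1800 frames and the rest 1798 each; 10274 frames reaches minute 5, so 0 × 18 + 5 × 2 = 10 labels have been skipped so far.
Adding those back, label number 10274 + 10 = 10284 at 30 labels/s is 342 s + 24 f = 0 h 5 min 42 s frame 24, i.e. 00:05:42;24.

00:05:42;24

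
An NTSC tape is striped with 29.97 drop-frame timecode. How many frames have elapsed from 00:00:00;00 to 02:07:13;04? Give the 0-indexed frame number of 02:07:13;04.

228764

As if non-drop at 30 labels/s: (2 × 3600 + 7 × 60 + 13) × 30 + 4 = 228994.
Minute boundaries passed: 127; those not divisible by 10: 127 − 12 = 115; dropped labels = 2 × 115 = 230.
Actual frame index = 228994 − 230 = 228764.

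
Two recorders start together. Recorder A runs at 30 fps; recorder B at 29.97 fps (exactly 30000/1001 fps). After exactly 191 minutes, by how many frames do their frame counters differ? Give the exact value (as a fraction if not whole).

191 min = 11460 s.
A emits 30 × 11460 = 343800 frames; B emits 30000/1001 × 11460 = 343800000/1001.
Difference = 343800/1001 frames (≈ 343.4565); B is behind A.

343800/1001 frames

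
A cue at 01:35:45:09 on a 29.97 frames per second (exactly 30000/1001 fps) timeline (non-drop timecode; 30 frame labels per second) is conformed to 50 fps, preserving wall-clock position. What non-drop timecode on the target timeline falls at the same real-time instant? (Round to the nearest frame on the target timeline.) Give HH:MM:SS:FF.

01:35:51:02

Source frame index: (1×3600 + 35×60 + 45) × 30 + 9 = 172359.
Real time: 172359 / (30000/1001) = 57510453/10000 s.
Target frame: (57510453/10000) × (50) = 57510453/200 ≈ 287552.265 → 287552.
At 50 labels/s: frame 287552 → 01:35:51:02.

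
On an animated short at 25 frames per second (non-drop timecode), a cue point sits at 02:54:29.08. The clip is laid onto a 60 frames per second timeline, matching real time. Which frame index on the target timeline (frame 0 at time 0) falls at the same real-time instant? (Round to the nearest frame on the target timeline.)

frame 628159

Source frame index: (2×3600 + 54×60 + 29) × 25 + 8 = 261733.
Real time: 261733 / (25) = 261733/25 s.
Target frame: (261733/25) × (60) = 3140796/5 ≈ 628159.200 → 628159.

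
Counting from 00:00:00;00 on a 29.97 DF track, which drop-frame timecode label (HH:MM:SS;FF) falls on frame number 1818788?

16:51:26;28

Ten DF minutes hold 17982 frames, so frame 1818788 lies in block 101 (frames 1816182–1834163) with 2606 frames into that block.
The block's first minute is 1800 frames and the rest 1798 each; 2606 frames reaches minute 1, so 101 × 18 + 1 × 2 = 1820 labels have been skipped so far.
Adding those back, label number 1818788 + 1820 = 1820608 at 30 labels/s is 60686 s + 28 f = 16 h 51 min 26 s frame 28, i.e. 16:51:26;28.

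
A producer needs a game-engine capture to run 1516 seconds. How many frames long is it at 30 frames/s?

Frames = 1516 × 30 = 45480.

45480 frames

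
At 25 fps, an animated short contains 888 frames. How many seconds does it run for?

Running time = 888 / (25) = 35.52 s.

35.52 seconds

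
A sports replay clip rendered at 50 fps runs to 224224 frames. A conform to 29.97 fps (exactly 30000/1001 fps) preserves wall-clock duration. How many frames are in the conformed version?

Target frames = source frames × (target rate / source rate) = 224224 × (30000/1001)/(50) = 224224 × 600/1001 = 134400.

134400 frames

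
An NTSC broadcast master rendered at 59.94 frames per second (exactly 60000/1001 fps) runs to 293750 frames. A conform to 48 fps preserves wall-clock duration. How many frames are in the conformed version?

Target frames = source frames × (target rate / source rate) = 293750 × (48)/(60000/1001) = 293750 × 1001/1250 = 235235.

235235 frames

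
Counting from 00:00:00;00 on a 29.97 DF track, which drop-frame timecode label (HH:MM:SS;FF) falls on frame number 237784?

02:12:14;02

Ten DF minutes hold 17982 frames, so frame 237784 lies in block 13 (frames 233766–251747) with 4018 frames into that block.
The block's first minute is 1800 frames and the rest 1798 each; 4018 frames reaches minute 2, so 13 × 18 + 2 × 2 = 238 labels have been skipped so far.
Adding those back, label number 237784 + 238 = 238022 at 30 labels/s is 7934 s + 2 f = 2 h 12 min 14 s frame 2, i.e. 02:12:14;02.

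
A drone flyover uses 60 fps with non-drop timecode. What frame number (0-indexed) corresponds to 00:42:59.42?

frame 154782

Total seconds to the label: (0 × 3600 + 42 × 60 + 59) = 2579.
Frame index = 2579 × 60 + 42 = 154782.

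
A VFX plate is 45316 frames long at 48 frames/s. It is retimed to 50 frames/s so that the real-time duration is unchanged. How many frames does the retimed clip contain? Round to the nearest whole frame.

Frames at target rate = 45316 × (50) / (48) = 283225/6 ≈ 47204.167.
Nearest whole frame: 47204.

47204 frames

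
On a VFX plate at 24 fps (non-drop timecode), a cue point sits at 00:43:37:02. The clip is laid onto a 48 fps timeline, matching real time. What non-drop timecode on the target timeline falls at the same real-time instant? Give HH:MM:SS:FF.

00:43:37:04

Source frame index: (0×3600 + 43×60 + 37) × 24 + 2 = 62810.
Real time: 62810 / (24) = 31405/12 s.
Target frame: (31405/12) × (48) = 125620.
At 48 labels/s: frame 125620 → 00:43:37:04.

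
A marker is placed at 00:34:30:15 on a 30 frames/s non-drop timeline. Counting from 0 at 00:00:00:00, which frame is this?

62115

Total seconds to the label: (0 × 3600 + 34 × 60 + 30) = 2070.
Frame index = 2070 × 30 + 15 = 62115.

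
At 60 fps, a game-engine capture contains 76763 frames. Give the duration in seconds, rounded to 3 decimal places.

1279.383 seconds

Running time = 76763 × 1/60 = 76763/60 s ≈ 1279.383 s.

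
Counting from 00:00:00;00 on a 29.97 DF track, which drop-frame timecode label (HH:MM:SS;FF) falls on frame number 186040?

01:43:27;16

Each 10-minute DF block holds 10 × 60 × 30 − 9 × 2 = 17982 frames. 186040 ÷ 17982 → 10 full blocks, remainder 6220.
Within the partial block the first minute is 1800 frames and each further minute 1798, so 3 further minute boundaries passed. Total skipped labels = 18 × 10 + 2 × 3 = 186.
Non-drop label index = 186040 + 186 = 186226; at 30 labels/s that is 01:43:27:16, i.e. DF 01:43:27;16.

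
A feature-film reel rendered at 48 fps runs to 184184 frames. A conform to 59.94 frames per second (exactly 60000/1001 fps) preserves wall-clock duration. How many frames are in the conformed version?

230000 frames

Target frames = source frames × (target rate / source rate) = 184184 × (60000/1001)/(48) = 184184 × 1250/1001 = 230000.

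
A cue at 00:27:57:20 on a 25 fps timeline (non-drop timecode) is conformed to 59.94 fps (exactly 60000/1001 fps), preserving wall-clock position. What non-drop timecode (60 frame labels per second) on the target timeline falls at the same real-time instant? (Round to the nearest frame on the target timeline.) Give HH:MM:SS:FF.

Source frame index: (0×3600 + 27×60 + 57) × 25 + 20 = 41945.
Real time: 41945 / (25) = 8389/5 s.
Target frame: (8389/5) × (60000/1001) = 100668000/1001 ≈ 100567.433 → 100567.
At 60 labels/s: frame 100567 → 00:27:56:07.

00:27:56:07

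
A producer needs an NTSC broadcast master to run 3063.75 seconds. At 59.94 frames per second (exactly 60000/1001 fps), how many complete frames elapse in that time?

183641 frames

Frames = 3063.75 × 60000/1001 = 183825000/1001 ≈ 183641.3586.
Complete frames: 183641.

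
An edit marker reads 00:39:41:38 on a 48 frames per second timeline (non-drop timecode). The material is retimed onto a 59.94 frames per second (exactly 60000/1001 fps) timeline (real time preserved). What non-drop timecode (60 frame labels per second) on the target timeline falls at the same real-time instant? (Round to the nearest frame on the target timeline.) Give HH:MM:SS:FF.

Source frame index: (0×3600 + 39×60 + 41) × 48 + 38 = 114326.
Real time: 114326 / (48) = 57163/24 s.
Target frame: (57163/24) × (60000/1001) = 142907500/1001 ≈ 142764.735 → 142765.
At 60 labels/s: frame 142765 → 00:39:39:25.

00:39:39:25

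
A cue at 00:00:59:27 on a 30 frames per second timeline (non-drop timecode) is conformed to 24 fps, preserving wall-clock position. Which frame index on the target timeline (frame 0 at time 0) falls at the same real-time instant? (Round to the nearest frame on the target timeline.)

Source frame index: (0×3600 + 0×60 + 59) × 30 + 27 = 1797.
Real time: 1797 / (30) = 599/10 s.
Target frame: (599/10) × (24) = 7188/5 ≈ 1437.600 → 1438.

frame 1438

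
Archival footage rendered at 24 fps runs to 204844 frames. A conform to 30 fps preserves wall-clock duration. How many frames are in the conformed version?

256055 frames

Target frames = source frames × (target rate / source rate) = 204844 × (30)/(24) = 204844 × 5/4 = 256055.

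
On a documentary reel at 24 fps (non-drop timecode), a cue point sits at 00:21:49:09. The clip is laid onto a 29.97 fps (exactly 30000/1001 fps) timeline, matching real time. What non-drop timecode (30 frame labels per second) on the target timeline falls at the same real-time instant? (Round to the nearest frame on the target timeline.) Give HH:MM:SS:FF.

00:21:48:02

Source frame index: (0×3600 + 21×60 + 49) × 24 + 9 = 31425.
Real time: 31425 / (24) = 10475/8 s.
Target frame: (10475/8) × (30000/1001) = 39281250/1001 ≈ 39242.008 → 39242.
At 30 labels/s: frame 39242 → 00:21:48:02.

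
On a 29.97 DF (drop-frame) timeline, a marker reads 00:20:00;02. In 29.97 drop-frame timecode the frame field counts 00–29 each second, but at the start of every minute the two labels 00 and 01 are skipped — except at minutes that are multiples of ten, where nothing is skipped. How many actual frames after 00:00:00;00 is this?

Complete 10-minute blocks: 2, each 17982 frames → 35964.
Remaining 0 whole minutes in the current block: 0 frames.
Within the current minute: 0 × 30 + 2 = 2. Total = 35964 + 0 + 2 = 35966.

35966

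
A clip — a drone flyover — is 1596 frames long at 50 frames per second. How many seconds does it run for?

31.92 seconds

Running time = 1596 / (50) = 31.92 s.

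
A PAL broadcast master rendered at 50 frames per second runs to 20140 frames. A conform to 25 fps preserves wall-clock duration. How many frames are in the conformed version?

Target frames = source frames × (target rate / source rate) = 20140 × (25)/(50) = 20140 × 1/2 = 10070.

10070 frames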